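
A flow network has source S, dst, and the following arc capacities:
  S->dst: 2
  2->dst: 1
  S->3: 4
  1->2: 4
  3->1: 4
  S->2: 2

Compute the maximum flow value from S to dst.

Augment S->dst: bottleneck 2. Total 2.
Augment S->2->dst: bottleneck 1. Total 3.
No augmenting path remains in the residual graph.

3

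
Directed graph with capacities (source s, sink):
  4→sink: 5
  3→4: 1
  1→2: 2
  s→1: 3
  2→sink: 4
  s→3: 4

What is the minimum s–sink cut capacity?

Max flow = 3 (via 2 augmenting paths).
In the residual at optimum, the set reachable from s is {1, 3, s}.
Cut edges: 1→2 (cap 2), 3→4 (cap 1). Sum = 3.

3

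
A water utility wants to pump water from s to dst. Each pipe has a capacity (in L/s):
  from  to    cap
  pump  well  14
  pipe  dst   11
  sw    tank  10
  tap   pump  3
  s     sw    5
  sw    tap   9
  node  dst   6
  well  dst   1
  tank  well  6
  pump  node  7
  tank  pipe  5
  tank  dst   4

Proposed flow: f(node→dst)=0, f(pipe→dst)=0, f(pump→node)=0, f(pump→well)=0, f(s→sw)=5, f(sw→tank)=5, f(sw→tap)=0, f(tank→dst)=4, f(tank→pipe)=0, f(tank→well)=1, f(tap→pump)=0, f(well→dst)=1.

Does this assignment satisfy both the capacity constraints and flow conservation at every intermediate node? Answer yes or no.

Yes

Every edge has 0 ≤ f(e) ≤ cap(e).
At each intermediate node, inflow equals outflow.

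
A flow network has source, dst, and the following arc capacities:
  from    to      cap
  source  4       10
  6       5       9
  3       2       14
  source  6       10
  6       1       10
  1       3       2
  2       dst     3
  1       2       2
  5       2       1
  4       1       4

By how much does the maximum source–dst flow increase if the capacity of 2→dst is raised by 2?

2

Original max flow = 3.
After raising cap(2→dst), augmenting paths through that edge carry 2 more units.
New max flow = 5. Increase = 2.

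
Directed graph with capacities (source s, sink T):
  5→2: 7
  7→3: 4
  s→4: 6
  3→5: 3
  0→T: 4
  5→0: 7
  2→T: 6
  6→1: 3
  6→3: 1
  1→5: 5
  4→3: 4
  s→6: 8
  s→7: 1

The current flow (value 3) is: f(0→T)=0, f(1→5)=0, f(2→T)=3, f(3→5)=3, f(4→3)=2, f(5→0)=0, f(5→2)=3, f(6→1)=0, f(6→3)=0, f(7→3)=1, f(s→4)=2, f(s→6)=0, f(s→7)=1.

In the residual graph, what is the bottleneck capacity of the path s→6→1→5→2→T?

Residual capacities along the path: s→6: 8, 6→1: 3, 1→5: 5, 5→2: 4, 2→T: 3.
Minimum is 3.

3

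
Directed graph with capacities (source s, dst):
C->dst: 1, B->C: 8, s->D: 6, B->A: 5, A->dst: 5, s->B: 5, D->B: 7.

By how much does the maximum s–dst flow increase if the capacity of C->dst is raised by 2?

Original max flow = 6.
After raising cap(C->dst), augmenting paths through that edge carry 2 more units.
New max flow = 8. Increase = 2.

2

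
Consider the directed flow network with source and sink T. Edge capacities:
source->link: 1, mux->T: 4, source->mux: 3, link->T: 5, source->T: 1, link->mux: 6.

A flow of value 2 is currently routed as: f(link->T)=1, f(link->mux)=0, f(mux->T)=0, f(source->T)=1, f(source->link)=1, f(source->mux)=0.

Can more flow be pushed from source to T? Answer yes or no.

Yes

Residual path source->mux->T has bottleneck 3 > 0.
Pushing 3 along it raises the flow to 5, so the given flow is not maximum.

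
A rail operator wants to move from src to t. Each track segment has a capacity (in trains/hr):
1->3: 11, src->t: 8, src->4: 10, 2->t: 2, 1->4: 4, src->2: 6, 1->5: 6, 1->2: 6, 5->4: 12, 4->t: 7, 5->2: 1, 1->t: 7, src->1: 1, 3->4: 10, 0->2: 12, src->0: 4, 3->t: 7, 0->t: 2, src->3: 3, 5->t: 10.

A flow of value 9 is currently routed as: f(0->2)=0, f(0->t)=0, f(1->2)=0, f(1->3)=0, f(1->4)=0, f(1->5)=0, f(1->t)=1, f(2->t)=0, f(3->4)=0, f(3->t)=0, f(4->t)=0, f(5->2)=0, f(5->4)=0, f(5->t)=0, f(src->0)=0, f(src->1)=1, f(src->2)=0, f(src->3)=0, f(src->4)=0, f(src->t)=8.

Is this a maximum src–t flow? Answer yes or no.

Residual path src->3->t has bottleneck 3 > 0.
Pushing 3 along it raises the flow to 12, so the given flow is not maximum.

No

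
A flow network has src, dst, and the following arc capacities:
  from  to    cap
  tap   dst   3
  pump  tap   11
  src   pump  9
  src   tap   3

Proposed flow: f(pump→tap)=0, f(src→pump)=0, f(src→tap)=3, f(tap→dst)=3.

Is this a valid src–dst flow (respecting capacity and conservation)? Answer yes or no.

Yes

Every edge has 0 ≤ f(e) ≤ cap(e).
At each intermediate node, inflow equals outflow.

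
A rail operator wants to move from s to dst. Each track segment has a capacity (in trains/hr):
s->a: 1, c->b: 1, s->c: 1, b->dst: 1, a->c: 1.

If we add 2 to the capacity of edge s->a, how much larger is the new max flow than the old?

0

Original max flow = 1.
Edge s->a does not cross the min cut (source side {a, c, s}), so extra capacity there cannot help.
New max flow = 1. Increase = 0.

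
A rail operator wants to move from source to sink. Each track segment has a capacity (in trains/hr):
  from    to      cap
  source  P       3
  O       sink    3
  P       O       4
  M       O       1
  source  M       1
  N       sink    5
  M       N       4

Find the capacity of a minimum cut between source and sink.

Max flow = 4 (via 2 augmenting paths).
In the residual at optimum, the set reachable from source is {source}.
Cut edges: source→P (cap 3), source→M (cap 1). Sum = 4.

4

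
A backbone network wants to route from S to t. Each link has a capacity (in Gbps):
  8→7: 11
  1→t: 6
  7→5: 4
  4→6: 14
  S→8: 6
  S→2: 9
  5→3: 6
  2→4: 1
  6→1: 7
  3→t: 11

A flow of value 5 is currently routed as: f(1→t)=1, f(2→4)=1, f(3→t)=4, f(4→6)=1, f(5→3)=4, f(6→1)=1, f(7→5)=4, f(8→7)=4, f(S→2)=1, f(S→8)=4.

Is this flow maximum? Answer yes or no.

Yes

Residual reachable from S: {2, 7, 8, S}; t is not reachable.
Saturated cut: 7→5, 2→4 with total capacity 5 = current flow value. Flow is maximum.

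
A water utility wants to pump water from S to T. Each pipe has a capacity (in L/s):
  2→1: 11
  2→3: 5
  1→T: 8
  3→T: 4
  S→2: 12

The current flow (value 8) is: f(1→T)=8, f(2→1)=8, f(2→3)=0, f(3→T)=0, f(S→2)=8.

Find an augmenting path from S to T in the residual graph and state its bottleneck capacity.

Residual along S→2→3→T: S→2: 4, 2→3: 5, 3→T: 4.
Bottleneck = min = 4.

S→2→3→T, bottleneck 4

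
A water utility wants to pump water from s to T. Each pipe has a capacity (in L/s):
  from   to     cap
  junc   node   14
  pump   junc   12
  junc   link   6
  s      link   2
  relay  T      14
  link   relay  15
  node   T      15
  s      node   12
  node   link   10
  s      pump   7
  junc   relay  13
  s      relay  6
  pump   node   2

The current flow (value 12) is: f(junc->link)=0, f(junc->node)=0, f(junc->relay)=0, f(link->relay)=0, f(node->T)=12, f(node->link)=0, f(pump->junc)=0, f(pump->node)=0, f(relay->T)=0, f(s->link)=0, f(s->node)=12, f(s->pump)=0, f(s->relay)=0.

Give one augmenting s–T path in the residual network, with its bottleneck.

s->relay->T, bottleneck 6

Residual along s->relay->T: s->relay: 6, relay->T: 14.
Bottleneck = min = 6.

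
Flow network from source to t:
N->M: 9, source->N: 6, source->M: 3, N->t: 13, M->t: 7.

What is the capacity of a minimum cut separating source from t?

Max flow = 9 (via 2 augmenting paths).
In the residual at optimum, the set reachable from source is {source}.
Cut edges: source->N (cap 6), source->M (cap 3). Sum = 9.

9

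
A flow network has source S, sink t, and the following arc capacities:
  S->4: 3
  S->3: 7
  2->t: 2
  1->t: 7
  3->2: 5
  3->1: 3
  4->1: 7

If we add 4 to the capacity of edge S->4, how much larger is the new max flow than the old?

1

Original max flow = 8.
After raising cap(S->4), augmenting paths through that edge carry 1 more unit.
New max flow = 9. Increase = 1.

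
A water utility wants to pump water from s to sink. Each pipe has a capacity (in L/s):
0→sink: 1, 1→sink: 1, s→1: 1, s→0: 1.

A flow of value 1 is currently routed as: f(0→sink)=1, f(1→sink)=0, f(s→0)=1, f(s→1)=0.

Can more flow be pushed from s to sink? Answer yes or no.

Yes

Residual path s→1→sink has bottleneck 1 > 0.
Pushing 1 along it raises the flow to 2, so the given flow is not maximum.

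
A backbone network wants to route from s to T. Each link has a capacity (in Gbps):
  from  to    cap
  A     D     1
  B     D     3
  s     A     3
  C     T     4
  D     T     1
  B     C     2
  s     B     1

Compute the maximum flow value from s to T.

2

Augment s→B→C→T: bottleneck 1. Total 1.
Augment s→A→D→T: bottleneck 1. Total 2.
No augmenting path remains in the residual graph.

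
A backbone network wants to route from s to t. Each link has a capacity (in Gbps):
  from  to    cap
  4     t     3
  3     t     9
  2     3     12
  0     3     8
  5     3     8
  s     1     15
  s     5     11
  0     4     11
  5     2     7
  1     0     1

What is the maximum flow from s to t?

10

Augment s→5→3→t: bottleneck 8. Total 8.
Augment s→5→2→3→t: bottleneck 1. Total 9.
Augment s→1→0→4→t: bottleneck 1. Total 10.
No augmenting path remains in the residual graph.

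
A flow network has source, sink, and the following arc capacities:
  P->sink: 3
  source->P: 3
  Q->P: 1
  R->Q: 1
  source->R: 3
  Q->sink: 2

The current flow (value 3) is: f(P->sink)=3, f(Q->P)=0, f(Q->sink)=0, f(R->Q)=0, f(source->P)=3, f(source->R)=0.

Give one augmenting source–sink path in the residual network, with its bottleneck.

source->R->Q->sink, bottleneck 1

Residual along source->R->Q->sink: source->R: 3, R->Q: 1, Q->sink: 2.
Bottleneck = min = 1.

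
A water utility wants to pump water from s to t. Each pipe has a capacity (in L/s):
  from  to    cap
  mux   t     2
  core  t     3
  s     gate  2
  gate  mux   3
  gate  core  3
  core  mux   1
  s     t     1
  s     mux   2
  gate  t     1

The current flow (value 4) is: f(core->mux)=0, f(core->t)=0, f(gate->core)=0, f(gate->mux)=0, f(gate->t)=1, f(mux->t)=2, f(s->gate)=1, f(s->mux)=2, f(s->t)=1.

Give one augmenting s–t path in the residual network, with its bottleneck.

s->gate->core->t, bottleneck 1

Residual along s->gate->core->t: s->gate: 1, gate->core: 3, core->t: 3.
Bottleneck = min = 1.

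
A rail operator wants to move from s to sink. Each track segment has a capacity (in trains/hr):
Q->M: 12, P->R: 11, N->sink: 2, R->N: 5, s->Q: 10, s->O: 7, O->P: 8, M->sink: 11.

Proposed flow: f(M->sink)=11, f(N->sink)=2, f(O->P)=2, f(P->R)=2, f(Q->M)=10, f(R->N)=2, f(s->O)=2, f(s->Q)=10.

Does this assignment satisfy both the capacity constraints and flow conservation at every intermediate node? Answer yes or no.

No

Conservation fails at M: inflow 10 ≠ outflow 11.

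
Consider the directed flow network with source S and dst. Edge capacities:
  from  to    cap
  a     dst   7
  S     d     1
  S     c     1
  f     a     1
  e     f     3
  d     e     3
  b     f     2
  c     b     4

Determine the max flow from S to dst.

Augment S->c->b->f->a->dst: bottleneck 1. Total 1.
No augmenting path remains in the residual graph.

1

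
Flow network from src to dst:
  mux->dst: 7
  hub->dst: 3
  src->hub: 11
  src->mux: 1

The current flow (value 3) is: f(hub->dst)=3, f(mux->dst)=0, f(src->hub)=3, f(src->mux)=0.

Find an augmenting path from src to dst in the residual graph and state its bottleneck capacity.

Residual along src->mux->dst: src->mux: 1, mux->dst: 7.
Bottleneck = min = 1.

src->mux->dst, bottleneck 1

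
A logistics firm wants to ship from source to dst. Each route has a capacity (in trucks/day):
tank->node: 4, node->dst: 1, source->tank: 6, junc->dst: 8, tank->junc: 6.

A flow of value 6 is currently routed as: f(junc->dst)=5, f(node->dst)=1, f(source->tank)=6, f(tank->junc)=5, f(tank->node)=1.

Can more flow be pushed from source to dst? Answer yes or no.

Residual reachable from source: {source}; dst is not reachable.
Saturated cut: source->tank with total capacity 6 = current flow value. Flow is maximum.

No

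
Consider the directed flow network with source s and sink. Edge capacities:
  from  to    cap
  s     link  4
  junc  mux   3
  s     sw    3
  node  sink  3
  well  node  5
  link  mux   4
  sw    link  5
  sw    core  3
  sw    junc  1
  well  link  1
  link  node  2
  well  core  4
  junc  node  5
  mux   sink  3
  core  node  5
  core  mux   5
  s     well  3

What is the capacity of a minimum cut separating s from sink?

6

Max flow = 6 (via 2 augmenting paths).
In the residual at optimum, the set reachable from s is {core, junc, link, mux, node, s, sw, well}.
Cut edges: node→sink (cap 3), mux→sink (cap 3). Sum = 6.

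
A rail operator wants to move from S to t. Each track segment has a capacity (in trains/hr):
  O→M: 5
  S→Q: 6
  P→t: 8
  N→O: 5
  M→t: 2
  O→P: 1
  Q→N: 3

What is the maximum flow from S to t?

3

Augment S→Q→N→O→P→t: bottleneck 1. Total 1.
Augment S→Q→N→O→M→t: bottleneck 2. Total 3.
No augmenting path remains in the residual graph.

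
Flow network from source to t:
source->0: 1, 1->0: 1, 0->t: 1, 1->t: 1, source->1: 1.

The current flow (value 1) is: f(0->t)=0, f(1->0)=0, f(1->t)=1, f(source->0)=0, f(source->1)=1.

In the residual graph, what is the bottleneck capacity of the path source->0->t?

1

Residual capacities along the path: source->0: 1, 0->t: 1.
Minimum is 1.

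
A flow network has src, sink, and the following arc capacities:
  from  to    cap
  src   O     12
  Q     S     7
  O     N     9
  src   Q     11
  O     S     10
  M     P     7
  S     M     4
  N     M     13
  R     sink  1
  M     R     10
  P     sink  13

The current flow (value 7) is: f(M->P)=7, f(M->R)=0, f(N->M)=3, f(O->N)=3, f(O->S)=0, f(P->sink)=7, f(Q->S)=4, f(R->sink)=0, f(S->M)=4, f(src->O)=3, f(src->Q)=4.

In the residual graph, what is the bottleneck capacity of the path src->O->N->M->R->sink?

Residual capacities along the path: src->O: 9, O->N: 6, N->M: 10, M->R: 10, R->sink: 1.
Minimum is 1.

1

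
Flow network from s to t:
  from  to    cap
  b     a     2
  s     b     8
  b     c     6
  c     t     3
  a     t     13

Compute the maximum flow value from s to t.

5

Augment s->b->a->t: bottleneck 2. Total 2.
Augment s->b->c->t: bottleneck 3. Total 5.
No augmenting path remains in the residual graph.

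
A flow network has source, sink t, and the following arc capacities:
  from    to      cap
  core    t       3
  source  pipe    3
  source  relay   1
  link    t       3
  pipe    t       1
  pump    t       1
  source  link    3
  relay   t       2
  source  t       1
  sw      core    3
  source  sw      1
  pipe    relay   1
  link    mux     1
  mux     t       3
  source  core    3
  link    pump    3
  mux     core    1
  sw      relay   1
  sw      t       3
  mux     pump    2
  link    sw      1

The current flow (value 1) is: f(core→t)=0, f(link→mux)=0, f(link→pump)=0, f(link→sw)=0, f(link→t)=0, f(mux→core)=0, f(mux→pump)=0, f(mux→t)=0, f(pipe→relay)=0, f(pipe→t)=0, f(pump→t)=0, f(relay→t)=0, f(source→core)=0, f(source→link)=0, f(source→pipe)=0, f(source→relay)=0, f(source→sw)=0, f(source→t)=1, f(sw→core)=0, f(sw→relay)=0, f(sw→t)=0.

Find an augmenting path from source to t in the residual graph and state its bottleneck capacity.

source→link→t, bottleneck 3

Residual along source→link→t: source→link: 3, link→t: 3.
Bottleneck = min = 3.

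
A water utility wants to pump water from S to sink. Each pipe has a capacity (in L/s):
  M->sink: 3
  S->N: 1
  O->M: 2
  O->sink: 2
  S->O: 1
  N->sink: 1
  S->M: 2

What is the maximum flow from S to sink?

4

Augment S->O->sink: bottleneck 1. Total 1.
Augment S->N->sink: bottleneck 1. Total 2.
Augment S->M->sink: bottleneck 2. Total 4.
No augmenting path remains in the residual graph.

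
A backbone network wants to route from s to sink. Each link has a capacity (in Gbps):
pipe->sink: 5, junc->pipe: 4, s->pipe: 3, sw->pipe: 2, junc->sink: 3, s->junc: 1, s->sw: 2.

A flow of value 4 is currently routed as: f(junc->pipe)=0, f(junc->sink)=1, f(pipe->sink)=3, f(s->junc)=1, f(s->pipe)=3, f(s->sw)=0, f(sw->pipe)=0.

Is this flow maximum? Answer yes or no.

Residual path s->sw->pipe->sink has bottleneck 2 > 0.
Pushing 2 along it raises the flow to 6, so the given flow is not maximum.

No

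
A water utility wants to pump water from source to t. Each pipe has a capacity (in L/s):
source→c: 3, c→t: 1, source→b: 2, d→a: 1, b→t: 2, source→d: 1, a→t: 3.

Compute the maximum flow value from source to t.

4

Augment source→b→t: bottleneck 2. Total 2.
Augment source→c→t: bottleneck 1. Total 3.
Augment source→d→a→t: bottleneck 1. Total 4.
No augmenting path remains in the residual graph.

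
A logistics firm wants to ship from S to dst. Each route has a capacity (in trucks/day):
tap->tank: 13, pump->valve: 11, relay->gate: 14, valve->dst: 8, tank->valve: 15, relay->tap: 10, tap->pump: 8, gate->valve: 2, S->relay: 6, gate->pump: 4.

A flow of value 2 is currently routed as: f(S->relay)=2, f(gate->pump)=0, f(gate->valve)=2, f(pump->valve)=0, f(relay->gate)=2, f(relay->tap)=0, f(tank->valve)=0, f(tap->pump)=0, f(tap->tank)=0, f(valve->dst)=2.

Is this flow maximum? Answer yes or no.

Residual path S->relay->gate->pump->valve->dst has bottleneck 4 > 0.
Pushing 4 along it raises the flow to 6, so the given flow is not maximum.

No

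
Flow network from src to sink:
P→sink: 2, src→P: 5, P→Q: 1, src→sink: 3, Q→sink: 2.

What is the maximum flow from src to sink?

Augment src→sink: bottleneck 3. Total 3.
Augment src→P→sink: bottleneck 2. Total 5.
Augment src→P→Q→sink: bottleneck 1. Total 6.
No augmenting path remains in the residual graph.

6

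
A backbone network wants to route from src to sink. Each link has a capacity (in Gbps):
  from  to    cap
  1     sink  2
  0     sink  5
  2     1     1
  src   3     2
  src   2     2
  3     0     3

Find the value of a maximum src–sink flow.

3

Augment src->3->0->sink: bottleneck 2. Total 2.
Augment src->2->1->sink: bottleneck 1. Total 3.
No augmenting path remains in the residual graph.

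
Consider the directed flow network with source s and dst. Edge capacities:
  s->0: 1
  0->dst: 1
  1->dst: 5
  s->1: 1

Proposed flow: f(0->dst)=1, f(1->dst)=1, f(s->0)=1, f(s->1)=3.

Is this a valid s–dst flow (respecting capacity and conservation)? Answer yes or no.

Capacity violated on s->1: flow 3 > capacity 1.

No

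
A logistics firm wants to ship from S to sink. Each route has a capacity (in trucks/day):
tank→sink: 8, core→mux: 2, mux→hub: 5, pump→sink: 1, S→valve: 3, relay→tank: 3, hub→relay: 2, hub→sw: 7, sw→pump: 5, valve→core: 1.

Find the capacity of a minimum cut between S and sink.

1

Max flow = 1 (via 1 augmenting path).
In the residual at optimum, the set reachable from S is {S, valve}.
Cut edges: valve→core (cap 1). Sum = 1.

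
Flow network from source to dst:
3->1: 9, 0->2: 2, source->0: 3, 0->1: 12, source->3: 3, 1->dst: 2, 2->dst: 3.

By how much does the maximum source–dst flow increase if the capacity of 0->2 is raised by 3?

Original max flow = 4.
After raising cap(0->2), augmenting paths through that edge carry 1 more unit.
New max flow = 5. Increase = 1.

1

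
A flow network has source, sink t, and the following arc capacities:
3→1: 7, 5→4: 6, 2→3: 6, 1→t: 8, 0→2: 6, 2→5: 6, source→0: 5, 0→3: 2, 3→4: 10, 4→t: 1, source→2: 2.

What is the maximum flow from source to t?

7

Augment source→0→3→1→t: bottleneck 2. Total 2.
Augment source→2→3→1→t: bottleneck 2. Total 4.
Augment source→0→2→3→1→t: bottleneck 3. Total 7.
No augmenting path remains in the residual graph.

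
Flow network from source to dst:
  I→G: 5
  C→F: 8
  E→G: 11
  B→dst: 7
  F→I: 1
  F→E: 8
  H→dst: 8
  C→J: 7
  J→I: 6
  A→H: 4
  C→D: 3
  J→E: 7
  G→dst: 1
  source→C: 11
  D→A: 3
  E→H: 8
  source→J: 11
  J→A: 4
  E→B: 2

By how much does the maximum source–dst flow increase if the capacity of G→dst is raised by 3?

Original max flow = 11.
After raising cap(G→dst), augmenting paths through that edge carry 3 more units.
New max flow = 14. Increase = 3.

3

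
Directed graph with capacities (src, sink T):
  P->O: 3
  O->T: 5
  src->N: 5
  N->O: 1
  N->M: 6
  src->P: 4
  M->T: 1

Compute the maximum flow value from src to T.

5

Augment src->N->M->T: bottleneck 1. Total 1.
Augment src->N->O->T: bottleneck 1. Total 2.
Augment src->P->O->T: bottleneck 3. Total 5.
No augmenting path remains in the residual graph.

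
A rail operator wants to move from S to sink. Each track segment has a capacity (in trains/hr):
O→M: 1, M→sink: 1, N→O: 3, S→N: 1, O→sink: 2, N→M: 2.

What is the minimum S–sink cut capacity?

1

Max flow = 1 (via 1 augmenting path).
In the residual at optimum, the set reachable from S is {S}.
Cut edges: S→N (cap 1). Sum = 1.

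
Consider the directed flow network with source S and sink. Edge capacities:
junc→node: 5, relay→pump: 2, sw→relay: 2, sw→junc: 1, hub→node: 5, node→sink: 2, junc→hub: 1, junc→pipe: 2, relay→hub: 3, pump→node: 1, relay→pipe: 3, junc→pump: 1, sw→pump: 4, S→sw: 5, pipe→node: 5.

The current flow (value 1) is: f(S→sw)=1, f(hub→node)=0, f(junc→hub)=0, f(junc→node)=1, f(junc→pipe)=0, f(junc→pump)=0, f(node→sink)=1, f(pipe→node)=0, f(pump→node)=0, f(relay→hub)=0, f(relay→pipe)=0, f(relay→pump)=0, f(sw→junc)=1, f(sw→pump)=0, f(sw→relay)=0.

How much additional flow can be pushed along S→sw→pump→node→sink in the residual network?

Residual capacities along the path: S→sw: 4, sw→pump: 4, pump→node: 1, node→sink: 1.
Minimum is 1.

1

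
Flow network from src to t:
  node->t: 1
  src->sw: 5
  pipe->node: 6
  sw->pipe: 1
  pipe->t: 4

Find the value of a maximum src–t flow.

Augment src->sw->pipe->t: bottleneck 1. Total 1.
No augmenting path remains in the residual graph.

1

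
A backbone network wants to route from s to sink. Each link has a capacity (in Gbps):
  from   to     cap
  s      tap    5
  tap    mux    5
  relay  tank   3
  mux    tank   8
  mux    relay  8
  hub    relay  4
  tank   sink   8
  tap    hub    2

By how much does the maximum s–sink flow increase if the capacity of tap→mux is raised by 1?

Original max flow = 5.
Edge tap→mux does not cross the min cut (source side {s}), so extra capacity there cannot help.
New max flow = 5. Increase = 0.

0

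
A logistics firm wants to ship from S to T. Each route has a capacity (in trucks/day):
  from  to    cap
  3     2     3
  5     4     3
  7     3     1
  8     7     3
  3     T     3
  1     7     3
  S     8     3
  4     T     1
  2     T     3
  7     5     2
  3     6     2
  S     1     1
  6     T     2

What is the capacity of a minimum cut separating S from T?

Max flow = 2 (via 2 augmenting paths).
In the residual at optimum, the set reachable from S is {1, 4, 5, 7, 8, S}.
Cut edges: 7->3 (cap 1), 4->T (cap 1). Sum = 2.

2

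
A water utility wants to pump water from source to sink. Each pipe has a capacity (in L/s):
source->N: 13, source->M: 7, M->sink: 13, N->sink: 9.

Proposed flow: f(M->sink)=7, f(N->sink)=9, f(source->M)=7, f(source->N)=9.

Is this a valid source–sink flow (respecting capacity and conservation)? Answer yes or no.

Every edge has 0 ≤ f(e) ≤ cap(e).
At each intermediate node, inflow equals outflow.

Yes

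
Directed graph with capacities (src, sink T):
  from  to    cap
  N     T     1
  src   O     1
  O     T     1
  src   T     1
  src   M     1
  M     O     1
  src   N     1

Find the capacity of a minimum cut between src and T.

Max flow = 3 (via 3 augmenting paths).
In the residual at optimum, the set reachable from src is {M, O, src}.
Cut edges: src→N (cap 1), src→T (cap 1), O→T (cap 1). Sum = 3.

3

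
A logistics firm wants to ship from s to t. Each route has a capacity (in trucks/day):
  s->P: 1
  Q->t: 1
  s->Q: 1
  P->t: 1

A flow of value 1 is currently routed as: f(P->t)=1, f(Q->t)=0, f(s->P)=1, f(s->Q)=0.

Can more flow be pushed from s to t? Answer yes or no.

Residual path s->Q->t has bottleneck 1 > 0.
Pushing 1 along it raises the flow to 2, so the given flow is not maximum.

Yes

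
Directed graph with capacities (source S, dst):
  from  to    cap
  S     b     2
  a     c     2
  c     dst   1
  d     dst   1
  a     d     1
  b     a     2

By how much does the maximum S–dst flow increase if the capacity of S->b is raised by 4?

Original max flow = 2.
Even with extra capacity on S->b, another cut of capacity 2 remains binding.
New max flow = 2. Increase = 0.

0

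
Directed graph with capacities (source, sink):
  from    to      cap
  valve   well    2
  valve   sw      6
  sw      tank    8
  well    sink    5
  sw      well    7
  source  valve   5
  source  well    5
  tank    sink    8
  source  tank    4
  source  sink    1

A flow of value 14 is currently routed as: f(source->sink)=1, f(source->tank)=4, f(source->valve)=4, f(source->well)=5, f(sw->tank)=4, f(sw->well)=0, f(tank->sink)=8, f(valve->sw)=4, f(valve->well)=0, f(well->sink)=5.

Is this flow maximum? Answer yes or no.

Yes

Residual reachable from source: {source, sw, tank, valve, well}; sink is not reachable.
Saturated cut: source->sink, tank->sink, well->sink with total capacity 14 = current flow value. Flow is maximum.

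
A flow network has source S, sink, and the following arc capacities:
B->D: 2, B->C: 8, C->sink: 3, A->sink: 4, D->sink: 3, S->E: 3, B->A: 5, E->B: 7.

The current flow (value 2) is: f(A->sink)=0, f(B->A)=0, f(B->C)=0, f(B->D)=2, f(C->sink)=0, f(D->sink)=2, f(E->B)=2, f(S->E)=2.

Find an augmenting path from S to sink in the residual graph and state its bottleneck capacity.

Residual along S->E->B->C->sink: S->E: 1, E->B: 5, B->C: 8, C->sink: 3.
Bottleneck = min = 1.

S->E->B->C->sink, bottleneck 1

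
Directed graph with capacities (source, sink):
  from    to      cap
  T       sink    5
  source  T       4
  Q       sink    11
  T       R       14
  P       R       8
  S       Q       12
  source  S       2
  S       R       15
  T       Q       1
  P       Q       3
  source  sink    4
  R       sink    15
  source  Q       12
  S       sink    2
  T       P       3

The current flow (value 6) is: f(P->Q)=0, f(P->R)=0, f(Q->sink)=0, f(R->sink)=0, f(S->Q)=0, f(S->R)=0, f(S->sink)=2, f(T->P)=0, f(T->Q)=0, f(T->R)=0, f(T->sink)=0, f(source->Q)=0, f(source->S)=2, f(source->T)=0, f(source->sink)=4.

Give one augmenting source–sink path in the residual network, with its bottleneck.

source->T->sink, bottleneck 4

Residual along source->T->sink: source->T: 4, T->sink: 5.
Bottleneck = min = 4.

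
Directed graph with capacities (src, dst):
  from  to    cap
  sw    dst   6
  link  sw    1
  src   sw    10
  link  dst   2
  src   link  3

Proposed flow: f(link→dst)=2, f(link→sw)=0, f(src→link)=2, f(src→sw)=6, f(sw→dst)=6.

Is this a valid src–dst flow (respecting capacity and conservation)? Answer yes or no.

Every edge has 0 ≤ f(e) ≤ cap(e).
At each intermediate node, inflow equals outflow.

Yes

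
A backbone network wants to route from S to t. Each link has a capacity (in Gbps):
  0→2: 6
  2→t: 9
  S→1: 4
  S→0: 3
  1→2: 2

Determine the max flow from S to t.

5

Augment S→1→2→t: bottleneck 2. Total 2.
Augment S→0→2→t: bottleneck 3. Total 5.
No augmenting path remains in the residual graph.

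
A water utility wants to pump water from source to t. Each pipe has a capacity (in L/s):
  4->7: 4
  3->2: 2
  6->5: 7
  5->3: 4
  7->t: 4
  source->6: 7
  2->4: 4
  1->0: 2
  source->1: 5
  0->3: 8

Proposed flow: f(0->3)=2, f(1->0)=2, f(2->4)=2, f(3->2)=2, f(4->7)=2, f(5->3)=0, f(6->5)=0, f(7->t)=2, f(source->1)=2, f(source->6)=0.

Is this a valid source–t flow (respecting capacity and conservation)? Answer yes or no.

Yes

Every edge has 0 ≤ f(e) ≤ cap(e).
At each intermediate node, inflow equals outflow.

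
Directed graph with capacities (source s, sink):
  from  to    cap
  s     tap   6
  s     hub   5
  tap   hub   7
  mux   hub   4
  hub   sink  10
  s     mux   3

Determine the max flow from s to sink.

Augment s→hub→sink: bottleneck 5. Total 5.
Augment s→mux→hub→sink: bottleneck 3. Total 8.
Augment s→tap→hub→sink: bottleneck 2. Total 10.
No augmenting path remains in the residual graph.

10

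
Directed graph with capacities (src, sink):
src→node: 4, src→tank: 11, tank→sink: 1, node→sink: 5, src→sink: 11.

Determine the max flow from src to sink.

16

Augment src→sink: bottleneck 11. Total 11.
Augment src→tank→sink: bottleneck 1. Total 12.
Augment src→node→sink: bottleneck 4. Total 16.
No augmenting path remains in the residual graph.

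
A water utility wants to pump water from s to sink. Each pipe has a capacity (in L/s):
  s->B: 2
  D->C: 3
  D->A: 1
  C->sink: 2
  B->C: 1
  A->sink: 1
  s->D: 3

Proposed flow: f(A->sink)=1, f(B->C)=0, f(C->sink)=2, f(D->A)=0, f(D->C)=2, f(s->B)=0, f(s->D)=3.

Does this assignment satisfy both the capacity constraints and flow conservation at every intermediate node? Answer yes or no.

Conservation fails at D: inflow 3 ≠ outflow 2.

No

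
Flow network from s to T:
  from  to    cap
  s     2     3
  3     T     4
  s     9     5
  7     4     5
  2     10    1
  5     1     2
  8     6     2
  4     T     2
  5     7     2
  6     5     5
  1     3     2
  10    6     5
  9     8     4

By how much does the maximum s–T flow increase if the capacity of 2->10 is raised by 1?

Original max flow = 3.
After raising cap(2->10), augmenting paths through that edge carry 1 more unit.
New max flow = 4. Increase = 1.

1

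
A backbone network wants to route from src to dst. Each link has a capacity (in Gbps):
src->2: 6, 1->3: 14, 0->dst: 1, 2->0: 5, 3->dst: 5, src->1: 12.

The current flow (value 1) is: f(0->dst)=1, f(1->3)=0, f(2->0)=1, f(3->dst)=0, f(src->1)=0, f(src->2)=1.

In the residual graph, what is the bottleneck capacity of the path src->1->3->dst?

Residual capacities along the path: src->1: 12, 1->3: 14, 3->dst: 5.
Minimum is 5.

5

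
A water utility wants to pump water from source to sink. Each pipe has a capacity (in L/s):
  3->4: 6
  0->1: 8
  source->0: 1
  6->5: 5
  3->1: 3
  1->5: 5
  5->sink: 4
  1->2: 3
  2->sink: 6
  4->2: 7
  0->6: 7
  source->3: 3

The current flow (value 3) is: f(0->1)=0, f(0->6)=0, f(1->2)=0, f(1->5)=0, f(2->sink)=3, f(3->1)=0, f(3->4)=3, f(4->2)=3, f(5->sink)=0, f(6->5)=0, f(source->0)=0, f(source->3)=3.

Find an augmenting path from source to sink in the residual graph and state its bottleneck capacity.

source->0->1->2->sink, bottleneck 1

Residual along source->0->1->2->sink: source->0: 1, 0->1: 8, 1->2: 3, 2->sink: 3.
Bottleneck = min = 1.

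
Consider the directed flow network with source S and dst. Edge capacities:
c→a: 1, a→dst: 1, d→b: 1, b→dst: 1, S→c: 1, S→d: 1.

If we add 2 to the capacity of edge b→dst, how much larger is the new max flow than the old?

Original max flow = 2.
Edge b→dst does not cross the min cut (source side {S}), so extra capacity there cannot help.
New max flow = 2. Increase = 0.

0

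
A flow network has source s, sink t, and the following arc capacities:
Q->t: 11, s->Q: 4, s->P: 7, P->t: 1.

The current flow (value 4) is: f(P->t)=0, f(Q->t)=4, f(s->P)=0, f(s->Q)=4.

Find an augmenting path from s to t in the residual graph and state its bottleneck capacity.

s->P->t, bottleneck 1

Residual along s->P->t: s->P: 7, P->t: 1.
Bottleneck = min = 1.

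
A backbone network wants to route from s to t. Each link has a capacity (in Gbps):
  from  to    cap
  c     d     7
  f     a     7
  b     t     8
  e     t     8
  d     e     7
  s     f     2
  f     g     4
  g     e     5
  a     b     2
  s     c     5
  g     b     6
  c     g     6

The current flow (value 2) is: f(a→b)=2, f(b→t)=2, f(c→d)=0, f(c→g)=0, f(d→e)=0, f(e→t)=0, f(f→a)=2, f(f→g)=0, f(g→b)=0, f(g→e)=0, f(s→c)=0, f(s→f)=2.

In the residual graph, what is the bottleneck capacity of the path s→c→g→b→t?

Residual capacities along the path: s→c: 5, c→g: 6, g→b: 6, b→t: 6.
Minimum is 5.

5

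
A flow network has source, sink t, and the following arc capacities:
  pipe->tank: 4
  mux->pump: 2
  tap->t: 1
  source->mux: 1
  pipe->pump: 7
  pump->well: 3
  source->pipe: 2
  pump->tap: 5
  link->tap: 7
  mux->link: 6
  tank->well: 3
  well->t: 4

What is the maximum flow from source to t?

Augment source->mux->link->tap->t: bottleneck 1. Total 1.
Augment source->pipe->pump->well->t: bottleneck 2. Total 3.
No augmenting path remains in the residual graph.

3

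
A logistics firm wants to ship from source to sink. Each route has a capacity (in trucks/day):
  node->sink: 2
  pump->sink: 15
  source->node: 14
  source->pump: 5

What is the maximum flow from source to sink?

7

Augment source->node->sink: bottleneck 2. Total 2.
Augment source->pump->sink: bottleneck 5. Total 7.
No augmenting path remains in the residual graph.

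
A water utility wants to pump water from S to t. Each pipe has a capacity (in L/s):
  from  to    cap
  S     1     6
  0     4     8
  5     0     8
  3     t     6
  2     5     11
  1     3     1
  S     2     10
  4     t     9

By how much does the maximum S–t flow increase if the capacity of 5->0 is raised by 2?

0

Original max flow = 9.
Even with extra capacity on 5->0, another cut of capacity 9 remains binding.
New max flow = 9. Increase = 0.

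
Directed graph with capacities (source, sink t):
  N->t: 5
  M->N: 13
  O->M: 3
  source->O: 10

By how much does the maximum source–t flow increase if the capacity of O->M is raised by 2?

2

Original max flow = 3.
After raising cap(O->M), augmenting paths through that edge carry 2 more units.
New max flow = 5. Increase = 2.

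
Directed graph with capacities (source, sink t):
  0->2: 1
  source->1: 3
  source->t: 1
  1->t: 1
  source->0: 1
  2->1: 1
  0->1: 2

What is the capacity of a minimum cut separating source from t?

Max flow = 2 (via 2 augmenting paths).
In the residual at optimum, the set reachable from source is {0, 1, 2, source}.
Cut edges: source->t (cap 1), 1->t (cap 1). Sum = 2.

2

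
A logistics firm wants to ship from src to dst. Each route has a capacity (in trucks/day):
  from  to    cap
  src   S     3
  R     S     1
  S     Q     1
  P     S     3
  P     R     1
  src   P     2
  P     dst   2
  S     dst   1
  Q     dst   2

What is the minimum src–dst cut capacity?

4

Max flow = 4 (via 3 augmenting paths).
In the residual at optimum, the set reachable from src is {S, src}.
Cut edges: src->P (cap 2), S->Q (cap 1), S->dst (cap 1). Sum = 4.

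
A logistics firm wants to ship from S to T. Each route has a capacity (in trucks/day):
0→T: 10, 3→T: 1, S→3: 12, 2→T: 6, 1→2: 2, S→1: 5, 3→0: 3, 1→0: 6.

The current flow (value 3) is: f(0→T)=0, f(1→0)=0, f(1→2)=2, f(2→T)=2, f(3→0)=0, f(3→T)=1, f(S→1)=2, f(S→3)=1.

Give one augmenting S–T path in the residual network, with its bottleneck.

S→1→0→T, bottleneck 3

Residual along S→1→0→T: S→1: 3, 1→0: 6, 0→T: 10.
Bottleneck = min = 3.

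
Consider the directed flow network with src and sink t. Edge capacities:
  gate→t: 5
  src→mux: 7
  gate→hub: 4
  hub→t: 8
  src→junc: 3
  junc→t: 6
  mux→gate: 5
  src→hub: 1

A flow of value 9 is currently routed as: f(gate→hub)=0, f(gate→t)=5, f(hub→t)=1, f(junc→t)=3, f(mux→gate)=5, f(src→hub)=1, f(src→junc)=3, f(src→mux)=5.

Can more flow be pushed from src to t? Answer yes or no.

Residual reachable from src: {mux, src}; t is not reachable.
Saturated cut: src→hub, src→junc, mux→gate with total capacity 9 = current flow value. Flow is maximum.

No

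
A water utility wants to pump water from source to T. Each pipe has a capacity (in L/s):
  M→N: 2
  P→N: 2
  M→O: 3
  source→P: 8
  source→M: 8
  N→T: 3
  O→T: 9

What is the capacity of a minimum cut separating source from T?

6

Max flow = 6 (via 3 augmenting paths).
In the residual at optimum, the set reachable from source is {M, N, P, source}.
Cut edges: M→O (cap 3), N→T (cap 3). Sum = 6.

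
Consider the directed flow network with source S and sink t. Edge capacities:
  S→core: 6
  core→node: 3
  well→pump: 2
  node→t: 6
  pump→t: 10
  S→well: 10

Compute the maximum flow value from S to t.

Augment S→well→pump→t: bottleneck 2. Total 2.
Augment S→core→node→t: bottleneck 3. Total 5.
No augmenting path remains in the residual graph.

5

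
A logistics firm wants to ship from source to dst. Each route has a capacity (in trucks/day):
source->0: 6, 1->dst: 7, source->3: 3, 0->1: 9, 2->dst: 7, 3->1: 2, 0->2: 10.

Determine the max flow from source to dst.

8

Augment source->3->1->dst: bottleneck 2. Total 2.
Augment source->0->1->dst: bottleneck 5. Total 7.
Augment source->0->2->dst: bottleneck 1. Total 8.
No augmenting path remains in the residual graph.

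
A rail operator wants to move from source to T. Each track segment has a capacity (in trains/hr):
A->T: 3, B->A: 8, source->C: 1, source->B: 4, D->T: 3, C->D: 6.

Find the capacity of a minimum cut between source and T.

4

Max flow = 4 (via 2 augmenting paths).
In the residual at optimum, the set reachable from source is {A, B, source}.
Cut edges: source->C (cap 1), A->T (cap 3). Sum = 4.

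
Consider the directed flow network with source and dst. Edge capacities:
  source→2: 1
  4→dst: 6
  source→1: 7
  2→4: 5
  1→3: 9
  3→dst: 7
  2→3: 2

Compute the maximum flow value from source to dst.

Augment source→2→4→dst: bottleneck 1. Total 1.
Augment source→1→3→dst: bottleneck 7. Total 8.
No augmenting path remains in the residual graph.

8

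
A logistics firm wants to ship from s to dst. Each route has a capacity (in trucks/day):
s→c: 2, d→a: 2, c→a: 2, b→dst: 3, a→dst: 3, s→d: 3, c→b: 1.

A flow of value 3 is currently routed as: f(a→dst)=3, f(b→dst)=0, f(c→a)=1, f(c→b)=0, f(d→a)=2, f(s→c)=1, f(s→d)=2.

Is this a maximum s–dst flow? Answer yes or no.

Residual path s→c→b→dst has bottleneck 1 > 0.
Pushing 1 along it raises the flow to 4, so the given flow is not maximum.

No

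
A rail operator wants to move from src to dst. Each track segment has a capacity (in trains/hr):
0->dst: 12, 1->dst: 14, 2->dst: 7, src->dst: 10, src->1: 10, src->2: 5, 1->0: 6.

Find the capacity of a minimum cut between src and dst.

25

Max flow = 25 (via 3 augmenting paths).
In the residual at optimum, the set reachable from src is {src}.
Cut edges: src->1 (cap 10), src->2 (cap 5), src->dst (cap 10). Sum = 25.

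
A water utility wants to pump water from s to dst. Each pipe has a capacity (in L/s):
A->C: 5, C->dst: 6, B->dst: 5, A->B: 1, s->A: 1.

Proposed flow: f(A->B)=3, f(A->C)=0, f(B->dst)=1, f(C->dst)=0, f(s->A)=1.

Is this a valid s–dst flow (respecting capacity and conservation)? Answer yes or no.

No

Capacity violated on A->B: flow 3 > capacity 1.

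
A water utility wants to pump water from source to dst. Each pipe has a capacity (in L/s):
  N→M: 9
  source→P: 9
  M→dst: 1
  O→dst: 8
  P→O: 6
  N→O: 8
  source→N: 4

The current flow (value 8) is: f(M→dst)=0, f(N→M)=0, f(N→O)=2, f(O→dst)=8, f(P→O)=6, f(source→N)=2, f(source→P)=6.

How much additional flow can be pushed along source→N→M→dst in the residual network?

Residual capacities along the path: source→N: 2, N→M: 9, M→dst: 1.
Minimum is 1.

1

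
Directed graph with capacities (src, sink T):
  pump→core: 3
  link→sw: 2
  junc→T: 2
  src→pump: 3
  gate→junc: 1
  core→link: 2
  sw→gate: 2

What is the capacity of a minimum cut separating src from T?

Max flow = 1 (via 1 augmenting path).
In the residual at optimum, the set reachable from src is {core, gate, link, pump, src, sw}.
Cut edges: gate→junc (cap 1). Sum = 1.

1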